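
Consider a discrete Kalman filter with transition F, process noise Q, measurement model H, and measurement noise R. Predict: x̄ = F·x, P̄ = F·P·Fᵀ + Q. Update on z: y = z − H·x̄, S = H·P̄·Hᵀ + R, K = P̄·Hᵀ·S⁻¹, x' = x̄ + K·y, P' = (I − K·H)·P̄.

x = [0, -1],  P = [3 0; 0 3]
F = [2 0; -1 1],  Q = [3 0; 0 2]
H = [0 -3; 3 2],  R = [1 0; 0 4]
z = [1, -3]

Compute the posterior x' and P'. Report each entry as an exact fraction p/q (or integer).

x' = [-1823/2397, -2461/7191]
P' = [380/799 -176/2397; -176/2397 788/7191]

x̄ = F·x = [0, -1]
P̄ = F·P·Fᵀ + Q = [15 -6; -6 8]
y = z − H·x̄ = [-2, -1]
S = H·P̄·Hᵀ + R = [73 6; 6 99]
K = P̄·Hᵀ·S⁻¹ = [176/799 767/2397; -788/2397 -2/7191]
x' = x̄ + K·y = [-1823/2397, -2461/7191]
P' = (I − K·H)·P̄ = [380/799 -176/2397; -176/2397 788/7191]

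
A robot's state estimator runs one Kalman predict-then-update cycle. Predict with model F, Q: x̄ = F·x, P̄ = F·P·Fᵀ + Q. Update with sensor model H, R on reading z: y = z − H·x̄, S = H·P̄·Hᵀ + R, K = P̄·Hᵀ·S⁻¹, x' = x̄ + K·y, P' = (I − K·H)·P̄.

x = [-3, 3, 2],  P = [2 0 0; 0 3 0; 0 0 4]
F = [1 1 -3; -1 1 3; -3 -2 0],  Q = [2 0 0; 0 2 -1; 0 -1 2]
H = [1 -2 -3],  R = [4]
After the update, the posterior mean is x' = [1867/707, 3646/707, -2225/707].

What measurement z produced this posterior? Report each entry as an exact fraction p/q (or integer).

z = [2]

x̄ = F·x = [-6, 12, 3]
P̄ = F·P·Fᵀ + Q = [43 -35 -12; -35 43 -1; -12 -1 32]
S = H·P̄·Hᵀ + R = [707]
K = P̄·Hᵀ·S⁻¹ = [149/707; -118/707; -106/707]
x' − x̄ = [6109/707, -4838/707, -4346/707] = K·y
y = (KᵀK)⁻¹·Kᵀ·(x' − x̄) = [41]
z = y + H·x̄ = [41] + [-39] = [2]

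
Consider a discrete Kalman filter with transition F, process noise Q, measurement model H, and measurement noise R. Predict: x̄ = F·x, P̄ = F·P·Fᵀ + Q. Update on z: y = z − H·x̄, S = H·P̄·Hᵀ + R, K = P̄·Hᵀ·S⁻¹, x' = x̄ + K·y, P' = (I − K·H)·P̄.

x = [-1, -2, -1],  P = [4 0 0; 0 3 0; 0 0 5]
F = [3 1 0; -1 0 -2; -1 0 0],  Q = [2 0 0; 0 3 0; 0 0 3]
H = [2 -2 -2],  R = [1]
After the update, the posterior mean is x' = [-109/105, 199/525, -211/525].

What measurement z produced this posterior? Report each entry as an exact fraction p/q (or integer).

z = [-2]

x̄ = F·x = [-5, 3, 1]
P̄ = F·P·Fᵀ + Q = [41 -12 -12; -12 27 4; -12 4 7]
S = H·P̄·Hᵀ + R = [525]
K = P̄·Hᵀ·S⁻¹ = [26/105; -86/525; -46/525]
x' − x̄ = [416/105, -1376/525, -736/525] = K·y
y = (KᵀK)⁻¹·Kᵀ·(x' − x̄) = [16]
z = y + H·x̄ = [16] + [-18] = [-2]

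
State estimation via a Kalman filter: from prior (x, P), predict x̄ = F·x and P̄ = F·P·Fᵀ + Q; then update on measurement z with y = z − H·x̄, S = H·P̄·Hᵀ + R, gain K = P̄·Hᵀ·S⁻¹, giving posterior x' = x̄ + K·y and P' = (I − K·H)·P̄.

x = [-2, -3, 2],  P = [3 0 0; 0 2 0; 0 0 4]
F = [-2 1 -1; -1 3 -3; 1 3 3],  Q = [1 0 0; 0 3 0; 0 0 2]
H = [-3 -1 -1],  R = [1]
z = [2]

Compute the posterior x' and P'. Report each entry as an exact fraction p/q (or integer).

x' = [330/107, -688/107, -1567/321]
P' = [446/107 15/107 -1330/107; 15/107 2313/107 -2321/107; -1330/107 -2321/107 18935/321]

x̄ = F·x = [-1, -13, -5]
P̄ = F·P·Fᵀ + Q = [19 24 -12; 24 60 -21; -12 -21 59]
y = z − H·x̄ = [-19]
S = H·P̄·Hᵀ + R = [321]
K = P̄·Hᵀ·S⁻¹ = [-23/107; -37/107; -2/321]
x' = x̄ + K·y = [330/107, -688/107, -1567/321]
P' = (I − K·H)·P̄ = [446/107 15/107 -1330/107; 15/107 2313/107 -2321/107; -1330/107 -2321/107 18935/321]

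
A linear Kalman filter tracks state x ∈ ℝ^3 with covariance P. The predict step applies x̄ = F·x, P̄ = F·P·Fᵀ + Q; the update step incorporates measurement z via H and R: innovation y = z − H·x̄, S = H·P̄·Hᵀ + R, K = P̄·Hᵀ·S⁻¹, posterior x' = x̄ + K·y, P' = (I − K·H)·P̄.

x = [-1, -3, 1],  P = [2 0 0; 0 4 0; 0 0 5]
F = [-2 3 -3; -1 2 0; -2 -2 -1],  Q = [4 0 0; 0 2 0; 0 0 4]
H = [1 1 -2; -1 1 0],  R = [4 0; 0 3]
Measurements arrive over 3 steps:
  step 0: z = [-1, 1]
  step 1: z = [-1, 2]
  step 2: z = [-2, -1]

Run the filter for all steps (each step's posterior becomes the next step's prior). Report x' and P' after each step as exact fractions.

step 0: x̄ = F·x = [-10, -5, 7]
step 0: P̄ = F·P·Fᵀ + Q = [93 28 -1; 28 20 -12; -1 -12 33]
step 0: y = z − H·x̄ = [28, -4]
step 0: S = H·P̄·Hᵀ + R = [357 -51; -51 60]
step 0: K = P̄·Hᵀ·S⁻¹ = [1355/6273 -332/369; 1304/6273 16/369; -589/2091 -52/123]
step 0: x' = x̄ + K·y = [-6/17, 11/17, 41/51]
step 0: P' = (I − K·H)·P̄ = [49864/6273 32932/6273 12896/2091; 32932/6273 33748/6273 10244/2091; 12896/2091 10244/2091 12748/2091]
step 1: x̄ = F·x = [4/17, 28/17, -71/51]
step 1: P̄ = F·P·Fᵀ + Q = [388372/6273 3364/6273 447536/6273; 3364/6273 65674/6273 -123904/6273; 447536/6273 -123904/6273 938920/6273]
step 1: y = z − H·x̄ = [-17/3, 10/17]
step 1: S = H·P̄·Hᵀ + R = [173354/369 16082/123; 16082/123 51793/697]
step 1: K = P̄·Hᵀ·S⁻¹ = [718716/6208403 -19177384/18625209; 855413/6208403 -675228/6208403; -2265344/6208403 -3624976/6208403]
step 1: x' = x̄ + K·y = [-19116584/18625209, 14943215/18625209, 6184619/18625209]
step 1: P' = (I − K·H)·P̄ = [149104148/18625209 91571996/18625209 116025776/18625209; 91571996/18625209 85494944/18625209 83400992/18625209; 116025776/18625209 83400992/18625209 113305448/18625209]
step 2: x̄ = F·x = [64508956/18625209, 16334338/6208403, 2162119/18625209]
step 2: P̄ = F·P·Fᵀ + Q = [1252348460/18625209 17845364/18625209 1418628464/18625209; 17845364/18625209 162046358/18625209 -277691680/18625209; 1418628464/18625209 -277691680/18625209 2656485692/18625209]
step 2: y = z − H·x̄ = [-146438150/18625209, -3119267/18625209]
step 2: S = H·P̄·Hᵀ + R = [2528927338/6208403 767446062/6208403; 767446062/6208403 478193239/6208403]
step 2: K = P̄·Hᵀ·S⁻¹ = [5316868072/49959908923 -51525119000/49959908923; 6468037165/49959908923 -5358601084/49959908923; -18609308604/49959908923 -29209306104/49959908923]
step 2: x' = x̄ + K·y = [139863657132/49959908923, 81488139400/49959908923, 471013820735/149879726769]
step 2: P' = (I − K·H)·P̄ = [1174402476556/149879726769 710676405556/149879726769 910638232624/149879726769; 710676405556/149879726769 662448995800/149879726769 647754477688/149879726769; 910638232624/149879726769 647754477688/149879726769 890852206780/149879726769]

step 0: x' = [-6/17, 11/17, 41/51], P' = [49864/6273 32932/6273 12896/2091; 32932/6273 33748/6273 10244/2091; 12896/2091 10244/2091 12748/2091]
step 1: x' = [-19116584/18625209, 14943215/18625209, 6184619/18625209], P' = [149104148/18625209 91571996/18625209 116025776/18625209; 91571996/18625209 85494944/18625209 83400992/18625209; 116025776/18625209 83400992/18625209 113305448/18625209]
step 2: x' = [139863657132/49959908923, 81488139400/49959908923, 471013820735/149879726769], P' = [1174402476556/149879726769 710676405556/149879726769 910638232624/149879726769; 710676405556/149879726769 662448995800/149879726769 647754477688/149879726769; 910638232624/149879726769 647754477688/149879726769 890852206780/149879726769]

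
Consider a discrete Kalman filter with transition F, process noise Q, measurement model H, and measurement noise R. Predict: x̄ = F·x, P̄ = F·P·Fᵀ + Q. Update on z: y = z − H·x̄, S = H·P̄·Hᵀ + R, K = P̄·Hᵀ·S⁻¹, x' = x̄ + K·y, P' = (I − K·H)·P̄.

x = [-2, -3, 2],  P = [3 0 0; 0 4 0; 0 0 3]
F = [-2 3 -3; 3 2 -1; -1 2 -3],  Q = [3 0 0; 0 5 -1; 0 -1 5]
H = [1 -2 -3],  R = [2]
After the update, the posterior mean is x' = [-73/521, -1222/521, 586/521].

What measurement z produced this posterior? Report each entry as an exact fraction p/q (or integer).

z = [1]

x̄ = F·x = [-11, -14, -10]
P̄ = F·P·Fᵀ + Q = [78 15 57; 15 51 15; 57 15 51]
S = H·P̄·Hᵀ + R = [521]
K = P̄·Hᵀ·S⁻¹ = [-123/521; -132/521; -126/521]
x' − x̄ = [5658/521, 6072/521, 5796/521] = K·y
y = (KᵀK)⁻¹·Kᵀ·(x' − x̄) = [-46]
z = y + H·x̄ = [-46] + [47] = [1]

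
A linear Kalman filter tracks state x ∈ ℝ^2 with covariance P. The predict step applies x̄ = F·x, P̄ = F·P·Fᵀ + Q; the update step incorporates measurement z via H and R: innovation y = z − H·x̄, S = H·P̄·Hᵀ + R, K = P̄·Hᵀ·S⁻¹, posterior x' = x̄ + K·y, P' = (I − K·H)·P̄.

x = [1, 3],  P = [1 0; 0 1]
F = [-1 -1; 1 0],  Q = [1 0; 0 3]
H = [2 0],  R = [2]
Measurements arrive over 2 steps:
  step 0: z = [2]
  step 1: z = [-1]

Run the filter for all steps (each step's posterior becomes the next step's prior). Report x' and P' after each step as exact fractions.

step 0: x̄ = F·x = [-4, 1]
step 0: P̄ = F·P·Fᵀ + Q = [3 -1; -1 4]
step 0: y = z − H·x̄ = [10]
step 0: S = H·P̄·Hᵀ + R = [14]
step 0: K = P̄·Hᵀ·S⁻¹ = [3/7; -1/7]
step 0: x' = x̄ + K·y = [2/7, -3/7]
step 0: P' = (I − K·H)·P̄ = [3/7 -1/7; -1/7 26/7]
step 1: x̄ = F·x = [1/7, 2/7]
step 1: P̄ = F·P·Fᵀ + Q = [34/7 -2/7; -2/7 24/7]
step 1: y = z − H·x̄ = [-9/7]
step 1: S = H·P̄·Hᵀ + R = [150/7]
step 1: K = P̄·Hᵀ·S⁻¹ = [34/75; -2/75]
step 1: x' = x̄ + K·y = [-11/25, 8/25]
step 1: P' = (I − K·H)·P̄ = [34/75 -2/75; -2/75 256/75]

step 0: x' = [2/7, -3/7], P' = [3/7 -1/7; -1/7 26/7]
step 1: x' = [-11/25, 8/25], P' = [34/75 -2/75; -2/75 256/75]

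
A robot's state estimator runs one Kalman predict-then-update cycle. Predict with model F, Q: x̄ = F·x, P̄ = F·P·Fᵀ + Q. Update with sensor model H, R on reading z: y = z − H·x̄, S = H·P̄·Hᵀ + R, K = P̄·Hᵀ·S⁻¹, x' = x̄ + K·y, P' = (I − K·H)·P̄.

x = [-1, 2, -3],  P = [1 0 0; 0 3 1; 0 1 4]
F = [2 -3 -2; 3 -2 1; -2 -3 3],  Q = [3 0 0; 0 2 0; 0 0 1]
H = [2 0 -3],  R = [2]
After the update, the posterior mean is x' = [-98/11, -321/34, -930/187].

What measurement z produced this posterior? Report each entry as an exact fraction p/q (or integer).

x̄ = F·x = [-2, -10, -13]
P̄ = F·P·Fᵀ + Q = [62 17 -4; 17 23 15; -4 15 50]
S = H·P̄·Hᵀ + R = [748]
K = P̄·Hᵀ·S⁻¹ = [2/11; -1/68; -79/374]
x' − x̄ = [-76/11, 19/34, 1501/187] = K·y
y = (KᵀK)⁻¹·Kᵀ·(x' − x̄) = [-38]
z = y + H·x̄ = [-38] + [35] = [-3]

z = [-3]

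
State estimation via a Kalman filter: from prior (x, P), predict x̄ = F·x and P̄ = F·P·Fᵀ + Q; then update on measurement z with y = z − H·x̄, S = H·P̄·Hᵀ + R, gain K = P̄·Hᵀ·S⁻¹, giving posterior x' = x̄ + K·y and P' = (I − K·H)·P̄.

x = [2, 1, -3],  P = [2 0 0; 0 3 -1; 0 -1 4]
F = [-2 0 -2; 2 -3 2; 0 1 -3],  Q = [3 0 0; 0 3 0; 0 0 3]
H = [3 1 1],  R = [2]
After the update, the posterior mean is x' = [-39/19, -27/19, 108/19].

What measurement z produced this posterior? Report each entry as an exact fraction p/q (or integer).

x̄ = F·x = [2, -5, 10]
P̄ = F·P·Fᵀ + Q = [27 -30 26; -30 66 -44; 26 -44 48]
S = H·P̄·Hᵀ + R = [247]
K = P̄·Hᵀ·S⁻¹ = [77/247; -68/247; 82/247]
x' − x̄ = [-77/19, 68/19, -82/19] = K·y
y = (KᵀK)⁻¹·Kᵀ·(x' − x̄) = [-13]
z = y + H·x̄ = [-13] + [11] = [-2]

z = [-2]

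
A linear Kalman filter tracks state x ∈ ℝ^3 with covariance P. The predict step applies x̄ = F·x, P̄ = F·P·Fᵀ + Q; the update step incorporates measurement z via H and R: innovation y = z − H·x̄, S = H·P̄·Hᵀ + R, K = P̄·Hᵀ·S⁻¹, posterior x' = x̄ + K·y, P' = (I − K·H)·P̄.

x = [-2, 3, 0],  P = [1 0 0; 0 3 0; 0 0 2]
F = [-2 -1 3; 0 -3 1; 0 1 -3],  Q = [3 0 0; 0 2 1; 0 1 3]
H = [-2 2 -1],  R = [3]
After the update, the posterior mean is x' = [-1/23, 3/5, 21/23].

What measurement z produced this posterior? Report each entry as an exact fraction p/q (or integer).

x̄ = F·x = [1, -9, 3]
P̄ = F·P·Fᵀ + Q = [28 15 -21; 15 31 -14; -21 -14 24]
S = H·P̄·Hᵀ + R = [115]
K = P̄·Hᵀ·S⁻¹ = [-1/23; 2/5; -2/23]
x' − x̄ = [-24/23, 48/5, -48/23] = K·y
y = (KᵀK)⁻¹·Kᵀ·(x' − x̄) = [24]
z = y + H·x̄ = [24] + [-23] = [1]

z = [1]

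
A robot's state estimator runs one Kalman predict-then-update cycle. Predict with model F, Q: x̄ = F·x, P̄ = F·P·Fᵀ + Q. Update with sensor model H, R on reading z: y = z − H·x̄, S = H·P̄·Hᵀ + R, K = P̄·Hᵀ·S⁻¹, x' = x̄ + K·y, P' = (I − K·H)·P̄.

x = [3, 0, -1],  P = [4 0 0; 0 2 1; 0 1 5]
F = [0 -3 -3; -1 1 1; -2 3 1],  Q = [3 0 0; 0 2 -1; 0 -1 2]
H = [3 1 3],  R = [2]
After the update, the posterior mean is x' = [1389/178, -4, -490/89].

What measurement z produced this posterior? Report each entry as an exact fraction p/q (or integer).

x̄ = F·x = [3, -4, -7]
P̄ = F·P·Fᵀ + Q = [84 -27 -45; -27 15 22; -45 22 47]
S = H·P̄·Hᵀ + R = [356]
K = P̄·Hᵀ·S⁻¹ = [45/178; 0; 7/89]
x' − x̄ = [855/178, 0, 133/89] = K·y
y = (KᵀK)⁻¹·Kᵀ·(x' − x̄) = [19]
z = y + H·x̄ = [19] + [-16] = [3]

z = [3]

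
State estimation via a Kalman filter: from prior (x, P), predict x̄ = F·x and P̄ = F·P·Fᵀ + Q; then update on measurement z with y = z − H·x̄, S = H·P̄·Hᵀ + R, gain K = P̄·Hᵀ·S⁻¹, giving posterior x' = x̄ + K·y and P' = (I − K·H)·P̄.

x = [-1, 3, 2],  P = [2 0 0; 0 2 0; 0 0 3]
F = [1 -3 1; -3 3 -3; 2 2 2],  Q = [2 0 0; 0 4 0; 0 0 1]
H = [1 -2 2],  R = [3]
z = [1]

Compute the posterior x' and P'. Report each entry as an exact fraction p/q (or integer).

x̄ = F·x = [-8, 6, 8]
P̄ = F·P·Fᵀ + Q = [25 -33 -2; -33 67 -18; -2 -18 29]
y = z − H·x̄ = [5]
S = H·P̄·Hᵀ + R = [680]
K = P̄·Hᵀ·S⁻¹ = [87/680; -203/680; 23/170]
x' = x̄ + K·y = [-1001/136, 613/136, 295/34]
P' = (I − K·H)·P̄ = [9431/680 -4779/680 -2341/170; -4779/680 4351/680 1609/170; -2341/170 1609/170 1407/85]

x' = [-1001/136, 613/136, 295/34]
P' = [9431/680 -4779/680 -2341/170; -4779/680 4351/680 1609/170; -2341/170 1609/170 1407/85]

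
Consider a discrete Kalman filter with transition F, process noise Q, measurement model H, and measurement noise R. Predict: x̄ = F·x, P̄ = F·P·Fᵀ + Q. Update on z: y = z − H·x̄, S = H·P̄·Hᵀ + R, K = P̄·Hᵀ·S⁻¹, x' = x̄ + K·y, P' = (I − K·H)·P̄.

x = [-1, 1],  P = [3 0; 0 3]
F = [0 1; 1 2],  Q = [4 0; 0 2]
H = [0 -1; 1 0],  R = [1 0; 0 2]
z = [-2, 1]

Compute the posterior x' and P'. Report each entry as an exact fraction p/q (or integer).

x' = [23/21, 27/14]
P' = [10/7 2/21; 2/21 13/14]

x̄ = F·x = [1, 1]
P̄ = F·P·Fᵀ + Q = [7 6; 6 17]
y = z − H·x̄ = [-1, 0]
S = H·P̄·Hᵀ + R = [18 -6; -6 9]
K = P̄·Hᵀ·S⁻¹ = [-2/21 5/7; -13/14 1/21]
x' = x̄ + K·y = [23/21, 27/14]
P' = (I − K·H)·P̄ = [10/7 2/21; 2/21 13/14]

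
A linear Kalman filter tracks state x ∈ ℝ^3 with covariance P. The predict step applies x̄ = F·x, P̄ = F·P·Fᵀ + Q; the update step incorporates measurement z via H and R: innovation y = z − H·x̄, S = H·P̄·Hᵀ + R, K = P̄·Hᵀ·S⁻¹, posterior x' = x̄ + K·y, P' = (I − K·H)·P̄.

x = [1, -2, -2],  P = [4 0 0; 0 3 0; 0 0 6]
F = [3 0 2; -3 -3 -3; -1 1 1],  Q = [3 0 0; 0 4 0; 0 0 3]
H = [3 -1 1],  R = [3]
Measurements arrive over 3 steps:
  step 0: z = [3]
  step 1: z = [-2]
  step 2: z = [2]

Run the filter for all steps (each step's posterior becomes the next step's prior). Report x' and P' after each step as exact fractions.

step 0: x' = [4051/1169, 3481/1169, -5225/1169], P' = [5526/1169 7704/1169 -8091/1169; 7704/1169 17545/1169 -6623/1169; -8091/1169 -6623/1169 17743/1169]
step 1: x' = [432650/1135011, -3136234/1135011, -6678487/1135011], P' = [2626210/1135011 7033480/1135011 -345737/1135011; 7033480/1135011 34419793/1135011 11853418/1135011; -345737/1135011 11853418/1135011 13320967/1135011]
step 2: x' = [-4157179078/3733737745, -4451946143/746747549, -510248005/746747549], P' = [8165691574/3733737745 3641073220/746747549 -943611635/746747549; 3641073220/746747549 13683814073/746747549 1742730278/746747549; -943611635/746747549 1742730278/746747549 4849710407/746747549]

step 0: x̄ = F·x = [-1, 9, -5]
step 0: P̄ = F·P·Fᵀ + Q = [63 -72 0; -72 121 -15; 0 -15 16]
step 0: y = z − H·x̄ = [20]
step 0: S = H·P̄·Hᵀ + R = [1169]
step 0: K = P̄·Hᵀ·S⁻¹ = [261/1169; -352/1169; 31/1169]
step 0: x' = x̄ + K·y = [4051/1169, 3481/1169, -5225/1169]
step 0: P' = (I − K·H)·P̄ = [5526/1169 7704/1169 -8091/1169; 7704/1169 17545/1169 -6623/1169; -8091/1169 -6623/1169 17743/1169]
step 1: x̄ = F·x = [1703/1169, -6921/1169, -5795/1169]
step 1: P̄ = F·P·Fᵀ + Q = [27121/1169 -64425/1169 20683/1169; -64425/1169 245822/1169 -49548/1169; 20683/1169 -49548/1169 31849/1169]
step 1: y = z − H·x̄ = [-8573/1169]
step 1: S = H·P̄·Hᵀ + R = [1135011/1169]
step 1: K = P̄·Hᵀ·S⁻¹ = [166471/1135011; -488645/1135011; 143446/1135011]
step 1: x' = x̄ + K·y = [432650/1135011, -3136234/1135011, -6678487/1135011]
step 1: P' = (I − K·H)·P̄ = [2626210/1135011 7033480/1135011 -345737/1135011; 7033480/1135011 34419793/1135011 11853418/1135011; -345737/1135011 11853418/1135011 13320967/1135011]
step 2: x̄ = F·x = [-12059024/1135011, 9382071/378337, -10247371/1135011]
step 2: P̄ = F·P·Fᵀ + Q = [76175947/1135011 -77599155/378337 63224843/1135011; -77599155/378337 263861224/378337 -68821386/378337; 63224843/1135011 -68821386/378337 64103353/1135011]
step 2: y = z − H·x̄ = [76840678/1135011]
step 2: S = H·P̄·Hᵀ + R = [3733737745/1135011]
step 2: K = P̄·Hᵀ·S⁻¹ = [524550149/3733737745; -339288045/746747549; 92048408/746747549]
step 2: x' = x̄ + K·y = [-4157179078/3733737745, -4451946143/746747549, -510248005/746747549]
step 2: P' = (I − K·H)·P̄ = [8165691574/3733737745 3641073220/746747549 -943611635/746747549; 3641073220/746747549 13683814073/746747549 1742730278/746747549; -943611635/746747549 1742730278/746747549 4849710407/746747549]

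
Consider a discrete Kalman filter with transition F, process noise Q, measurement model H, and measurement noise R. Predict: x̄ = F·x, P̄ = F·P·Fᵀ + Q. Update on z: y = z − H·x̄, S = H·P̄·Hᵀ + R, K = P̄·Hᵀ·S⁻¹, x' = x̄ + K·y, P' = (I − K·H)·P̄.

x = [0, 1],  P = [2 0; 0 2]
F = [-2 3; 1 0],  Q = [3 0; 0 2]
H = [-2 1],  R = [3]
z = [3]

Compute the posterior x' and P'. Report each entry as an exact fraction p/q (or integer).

x̄ = F·x = [3, 0]
P̄ = F·P·Fᵀ + Q = [29 -4; -4 4]
y = z − H·x̄ = [9]
S = H·P̄·Hᵀ + R = [139]
K = P̄·Hᵀ·S⁻¹ = [-62/139; 12/139]
x' = x̄ + K·y = [-141/139, 108/139]
P' = (I − K·H)·P̄ = [187/139 188/139; 188/139 412/139]

x' = [-141/139, 108/139]
P' = [187/139 188/139; 188/139 412/139]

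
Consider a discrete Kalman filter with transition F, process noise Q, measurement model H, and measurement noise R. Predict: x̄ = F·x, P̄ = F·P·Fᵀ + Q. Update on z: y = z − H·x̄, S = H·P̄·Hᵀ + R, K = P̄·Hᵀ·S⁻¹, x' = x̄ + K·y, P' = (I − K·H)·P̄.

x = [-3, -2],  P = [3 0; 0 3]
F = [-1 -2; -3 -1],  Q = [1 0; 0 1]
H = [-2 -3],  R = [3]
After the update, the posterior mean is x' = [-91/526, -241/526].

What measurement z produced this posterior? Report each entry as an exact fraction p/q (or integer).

z = [2]

x̄ = F·x = [7, 11]
P̄ = F·P·Fᵀ + Q = [16 15; 15 31]
S = H·P̄·Hᵀ + R = [526]
K = P̄·Hᵀ·S⁻¹ = [-77/526; -123/526]
x' − x̄ = [-3773/526, -6027/526] = K·y
y = (KᵀK)⁻¹·Kᵀ·(x' − x̄) = [49]
z = y + H·x̄ = [49] + [-47] = [2]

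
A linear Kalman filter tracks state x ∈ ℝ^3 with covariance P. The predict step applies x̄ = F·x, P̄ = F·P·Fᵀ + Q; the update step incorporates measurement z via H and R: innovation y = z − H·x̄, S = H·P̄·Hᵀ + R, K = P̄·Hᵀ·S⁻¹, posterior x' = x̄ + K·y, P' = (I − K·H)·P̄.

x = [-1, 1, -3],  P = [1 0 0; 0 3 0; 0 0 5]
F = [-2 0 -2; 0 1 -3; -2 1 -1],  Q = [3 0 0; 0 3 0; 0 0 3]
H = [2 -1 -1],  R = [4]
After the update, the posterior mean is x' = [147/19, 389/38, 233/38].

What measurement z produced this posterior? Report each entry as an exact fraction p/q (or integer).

x̄ = F·x = [8, 10, 6]
P̄ = F·P·Fᵀ + Q = [27 30 14; 30 51 18; 14 18 15]
S = H·P̄·Hᵀ + R = [38]
K = P̄·Hᵀ·S⁻¹ = [5/19; -9/38; -5/38]
x' − x̄ = [-5/19, 9/38, 5/38] = K·y
y = (KᵀK)⁻¹·Kᵀ·(x' − x̄) = [-1]
z = y + H·x̄ = [-1] + [0] = [-1]

z = [-1]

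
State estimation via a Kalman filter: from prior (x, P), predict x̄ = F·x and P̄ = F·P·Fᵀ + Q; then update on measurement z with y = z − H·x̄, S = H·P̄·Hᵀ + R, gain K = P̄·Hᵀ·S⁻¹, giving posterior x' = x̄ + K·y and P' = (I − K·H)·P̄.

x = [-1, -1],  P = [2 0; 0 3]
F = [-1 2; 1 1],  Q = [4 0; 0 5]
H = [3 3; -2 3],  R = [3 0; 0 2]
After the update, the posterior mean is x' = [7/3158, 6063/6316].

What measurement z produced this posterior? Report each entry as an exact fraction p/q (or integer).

x̄ = F·x = [-1, -2]
P̄ = F·P·Fᵀ + Q = [18 4; 4 10]
S = H·P̄·Hᵀ + R = [327 -6; -6 116]
K = P̄·Hᵀ·S⁻¹ = [313/1579 -621/3158; 417/3158 1241/6316]
x' − x̄ = [3165/3158, 18695/6316] = K·y
y = (KᵀK)⁻¹·Kᵀ·(x' − x̄) = [12, 7]
z = y + H·x̄ = [12, 7] + [-9, -4] = [3, 3]

z = [3, 3]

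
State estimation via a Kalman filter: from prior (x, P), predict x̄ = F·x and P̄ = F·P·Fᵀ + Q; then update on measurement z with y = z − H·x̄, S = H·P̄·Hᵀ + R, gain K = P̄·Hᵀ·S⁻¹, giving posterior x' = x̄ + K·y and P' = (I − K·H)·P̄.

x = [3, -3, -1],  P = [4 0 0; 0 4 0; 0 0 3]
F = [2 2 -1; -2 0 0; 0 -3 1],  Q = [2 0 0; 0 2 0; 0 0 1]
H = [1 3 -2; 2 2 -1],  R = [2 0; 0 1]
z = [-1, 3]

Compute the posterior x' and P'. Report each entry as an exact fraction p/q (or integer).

x' = [26383/8766, -1661/974, -2545/5844]
P' = [5867/4383 -713/487 -3095/2922; -713/487 1205/487 2453/974; -3095/2922 2453/974 6383/1948]

x̄ = F·x = [1, -6, 8]
P̄ = F·P·Fᵀ + Q = [37 -16 -27; -16 18 0; -27 0 40]
y = z − H·x̄ = [32, 21]
S = H·P̄·Hᵀ + R = [373 269; 269 241]
K = P̄·Hᵀ·S⁻¹ = [-4099/8766 7085/8766; 449/974 -485/974; -167/5844 -2093/5844]
x' = x̄ + K·y = [26383/8766, -1661/974, -2545/5844]
P' = (I − K·H)·P̄ = [5867/4383 -713/487 -3095/2922; -713/487 1205/487 2453/974; -3095/2922 2453/974 6383/1948]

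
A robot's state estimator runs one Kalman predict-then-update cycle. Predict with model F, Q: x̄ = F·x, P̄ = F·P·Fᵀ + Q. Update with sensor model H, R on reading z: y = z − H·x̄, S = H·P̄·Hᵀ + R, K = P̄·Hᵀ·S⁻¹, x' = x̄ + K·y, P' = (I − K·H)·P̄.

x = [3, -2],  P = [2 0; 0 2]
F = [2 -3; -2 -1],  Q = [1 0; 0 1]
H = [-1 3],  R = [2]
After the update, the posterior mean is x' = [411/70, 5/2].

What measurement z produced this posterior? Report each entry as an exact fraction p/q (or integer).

x̄ = F·x = [12, -4]
P̄ = F·P·Fᵀ + Q = [27 -2; -2 11]
S = H·P̄·Hᵀ + R = [140]
K = P̄·Hᵀ·S⁻¹ = [-33/140; 1/4]
x' − x̄ = [-429/70, 13/2] = K·y
y = (KᵀK)⁻¹·Kᵀ·(x' − x̄) = [26]
z = y + H·x̄ = [26] + [-24] = [2]

z = [2]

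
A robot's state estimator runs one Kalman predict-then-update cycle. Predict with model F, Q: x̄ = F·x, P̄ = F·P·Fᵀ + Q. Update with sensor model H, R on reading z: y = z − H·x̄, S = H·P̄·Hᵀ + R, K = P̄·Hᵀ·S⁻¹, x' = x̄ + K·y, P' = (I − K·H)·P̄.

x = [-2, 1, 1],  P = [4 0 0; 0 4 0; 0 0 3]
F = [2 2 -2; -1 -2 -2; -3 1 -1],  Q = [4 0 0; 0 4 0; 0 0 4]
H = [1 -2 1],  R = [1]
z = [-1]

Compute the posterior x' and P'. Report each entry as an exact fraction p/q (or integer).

x̄ = F·x = [-4, -2, 6]
P̄ = F·P·Fᵀ + Q = [48 -12 -10; -12 36 10; -10 10 47]
y = z − H·x̄ = [-7]
S = H·P̄·Hᵀ + R = [228]
K = P̄·Hᵀ·S⁻¹ = [31/114; -37/114; 17/228]
x' = x̄ + K·y = [-673/114, 31/114, 1249/228]
P' = (I − K·H)·P̄ = [1775/57 463/57 -1667/114; 463/57 683/57 1769/114; -1667/114 1769/114 10427/228]

x' = [-673/114, 31/114, 1249/228]
P' = [1775/57 463/57 -1667/114; 463/57 683/57 1769/114; -1667/114 1769/114 10427/228]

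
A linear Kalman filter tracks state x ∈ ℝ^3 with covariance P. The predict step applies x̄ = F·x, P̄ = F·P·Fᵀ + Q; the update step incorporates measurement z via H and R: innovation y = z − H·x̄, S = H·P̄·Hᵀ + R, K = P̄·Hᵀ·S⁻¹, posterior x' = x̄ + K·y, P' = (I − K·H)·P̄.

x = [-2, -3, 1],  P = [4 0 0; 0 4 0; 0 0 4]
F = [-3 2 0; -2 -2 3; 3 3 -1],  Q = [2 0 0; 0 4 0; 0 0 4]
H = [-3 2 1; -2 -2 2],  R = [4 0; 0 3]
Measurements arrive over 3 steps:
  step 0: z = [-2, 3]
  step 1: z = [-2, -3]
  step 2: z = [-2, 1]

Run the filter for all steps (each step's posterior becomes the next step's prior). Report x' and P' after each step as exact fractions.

step 0: x' = [-551572/418027, -826409/418027, -779808/418027], P' = [2153068/418027 1313956/418027 3423368/418027; 1313956/418027 1014144/418027 2194900/418027; 3423368/418027 2194900/418027 5754264/418027]
step 1: x' = [-8344077037/7143872343, -5981605720/7143872343, -26087077955/7143872343], P' = [15271337588/7143872343 9086177996/7143872343 23899725832/7143872343; 9086177996/7143872343 9006949436/7143872343 16096859428/7143872343; 23899725832/7143872343 16096859428/7143872343 42779694320/7143872343]
step 2: x' = [-1356254981032/2156465332405, -3092354684027/2156465332405, -3042313656294/2156465332405], P' = [22782565193144/10782326662025 13497987561884/10782326662025 35516112308308/10782326662025; 13497987561884/10782326662025 13412573343564/10782326662025 23841182765108/10782326662025; 35516112308308/10782326662025 23841182765108/10782326662025 63418537450716/10782326662025]

step 0: x̄ = F·x = [0, 13, -16]
step 0: P̄ = F·P·Fᵀ + Q = [54 8 -12; 8 72 -60; -12 -60 80]
step 0: y = z − H·x̄ = [-12, 61]
step 0: S = H·P̄·Hᵀ + R = [594 188; 188 1467]
step 0: K = P̄·Hᵀ·S⁻¹ = [-101981/418027 -29104/418027; 70330/418027 -88800/418027; -31510/418027 90664/418027]
step 0: x' = x̄ + K·y = [-551572/418027, -826409/418027, -779808/418027]
step 0: P' = (I − K·H)·P̄ = [2153068/418027 1313956/418027 3423368/418027; 1313956/418027 1014144/418027 2194900/418027; 3423368/418027 2194900/418027 5754264/418027]
step 1: x̄ = F·x = [1898/418027, 416538/418027, -3354135/418027]
step 1: P̄ = F·P·Fᵀ + Q = [8502770/418027 -6151168/418027 -11354312/418027; -6151168/418027 9221764/418027 9767412/418027; -11354312/418027 9767412/418027 25872880/418027]
step 1: y = z − H·x̄ = [1690699/418027, 6291061/418027]
step 1: S = H·P̄·Hᵀ + R = [321966510/418027 163942308/418027; 163942308/418027 139129593/418027]
step 1: K = P̄·Hᵀ·S⁻¹ = [-935482735/7143872343 -101731056/2381290781; 1713056078/7143872343 -443615112/2381290781; 818558920/7143872343 618468680/2381290781]
step 1: x' = x̄ + K·y = [-8344077037/7143872343, -5981605720/7143872343, -26087077955/7143872343]
step 1: P' = (I − K·H)·P̄ = [15271337588/7143872343 9086177996/7143872343 23899725832/7143872343; 9086177996/7143872343 9006949436/7143872343 16096859428/7143872343; 23899725832/7143872343 16096859428/7143872343 42779694320/7143872343]
step 2: x̄ = F·x = [13069019671/7143872343, -49609868351/7143872343, -16889970316/7143872343]
step 2: P̄ = F·P·Fᵀ + Q = [78723444770/7143872343 -44743792144/7143872343 -71153417024/7143872343; -44743792144/7143872343 103436287196/7143872343 56919496804/7143872343; -71153417024/7143872343 56919496804/7143872343 213431459276/7143872343]
step 2: y = z − H·x̄ = [141029021345/7143872343, -10719294795/2381290781]
step 2: S = H·P̄·Hᵀ + R = [2555787095450/7143872343 359679061300/2381290781; 359679061300/2381290781 453239135535/2381290781]
step 2: K = P̄·Hᵀ·S⁻¹ = [-1458902036839/10782326662025 -101925392896/2156465332405; 2543091691646/10782326662025 -409250418712/2156465332405; 1138141514002/10782326662025 108299796728/431293066481]
step 2: x' = x̄ + K·y = [-1356254981032/2156465332405, -3092354684027/2156465332405, -3042313656294/2156465332405]
step 2: P' = (I − K·H)·P̄ = [22782565193144/10782326662025 13497987561884/10782326662025 35516112308308/10782326662025; 13497987561884/10782326662025 13412573343564/10782326662025 23841182765108/10782326662025; 35516112308308/10782326662025 23841182765108/10782326662025 63418537450716/10782326662025]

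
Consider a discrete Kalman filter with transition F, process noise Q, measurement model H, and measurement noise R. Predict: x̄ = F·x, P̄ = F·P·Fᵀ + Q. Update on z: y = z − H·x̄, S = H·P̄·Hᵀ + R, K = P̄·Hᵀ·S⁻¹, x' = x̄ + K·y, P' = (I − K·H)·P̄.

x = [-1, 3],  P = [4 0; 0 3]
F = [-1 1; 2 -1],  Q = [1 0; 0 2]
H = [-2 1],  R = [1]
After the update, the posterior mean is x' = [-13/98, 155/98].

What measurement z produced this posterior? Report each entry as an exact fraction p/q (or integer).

x̄ = F·x = [4, -5]
P̄ = F·P·Fᵀ + Q = [8 -11; -11 21]
S = H·P̄·Hᵀ + R = [98]
K = P̄·Hᵀ·S⁻¹ = [-27/98; 43/98]
x' − x̄ = [-405/98, 645/98] = K·y
y = (KᵀK)⁻¹·Kᵀ·(x' − x̄) = [15]
z = y + H·x̄ = [15] + [-13] = [2]

z = [2]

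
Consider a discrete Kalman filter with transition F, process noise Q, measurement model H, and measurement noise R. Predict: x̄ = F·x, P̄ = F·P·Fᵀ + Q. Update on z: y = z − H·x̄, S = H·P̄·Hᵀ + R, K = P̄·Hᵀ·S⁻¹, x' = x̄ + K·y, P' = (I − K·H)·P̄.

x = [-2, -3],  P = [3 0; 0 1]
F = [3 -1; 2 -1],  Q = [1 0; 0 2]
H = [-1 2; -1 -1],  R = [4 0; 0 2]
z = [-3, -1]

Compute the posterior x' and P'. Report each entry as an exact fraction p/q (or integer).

x̄ = F·x = [-3, -1]
P̄ = F·P·Fᵀ + Q = [29 19; 19 15]
y = z − H·x̄ = [-4, -5]
S = H·P̄·Hᵀ + R = [17 -20; -20 84]
K = P̄·Hᵀ·S⁻¹ = [-51/257 -159/257; 61/257 -179/514]
x' = x̄ + K·y = [228/257, -107/514]
P' = (I − K·H)·P̄ = [280/257 38/257; 38/257 141/257]

x' = [228/257, -107/514]
P' = [280/257 38/257; 38/257 141/257]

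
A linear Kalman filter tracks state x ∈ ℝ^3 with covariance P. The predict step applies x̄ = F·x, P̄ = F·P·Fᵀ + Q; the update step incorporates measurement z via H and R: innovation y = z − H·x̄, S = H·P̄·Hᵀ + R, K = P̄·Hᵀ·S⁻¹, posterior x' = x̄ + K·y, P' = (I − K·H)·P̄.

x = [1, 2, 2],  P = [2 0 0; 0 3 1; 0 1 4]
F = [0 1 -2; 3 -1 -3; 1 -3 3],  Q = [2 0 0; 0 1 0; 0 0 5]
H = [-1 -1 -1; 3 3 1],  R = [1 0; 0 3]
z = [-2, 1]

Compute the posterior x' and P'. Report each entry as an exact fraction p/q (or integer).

x̄ = F·x = [-2, -5, 1]
P̄ = F·P·Fᵀ + Q = [17 20 -24; 20 64 -15; -24 -15 52]
y = z − H·x̄ = [-8, 21]
S = H·P̄·Hᵀ + R = [96 -259; -259 910]
K = P̄·Hᵀ·S⁻¹ = [1529/2897 4985/20279; -201/2897 4881/20279; -4095/2897 -9607/20279]
x' = x̄ + K·y = [-3071/2897, 1766/2897, 6836/2897]
P' = (I − K·H)·P̄ = [50187/20279 -37358/20279 -23532/20279; -37358/20279 43976/20279 -5211/20279; -23532/20279 -5211/20279 57408/20279]

x' = [-3071/2897, 1766/2897, 6836/2897]
P' = [50187/20279 -37358/20279 -23532/20279; -37358/20279 43976/20279 -5211/20279; -23532/20279 -5211/20279 57408/20279]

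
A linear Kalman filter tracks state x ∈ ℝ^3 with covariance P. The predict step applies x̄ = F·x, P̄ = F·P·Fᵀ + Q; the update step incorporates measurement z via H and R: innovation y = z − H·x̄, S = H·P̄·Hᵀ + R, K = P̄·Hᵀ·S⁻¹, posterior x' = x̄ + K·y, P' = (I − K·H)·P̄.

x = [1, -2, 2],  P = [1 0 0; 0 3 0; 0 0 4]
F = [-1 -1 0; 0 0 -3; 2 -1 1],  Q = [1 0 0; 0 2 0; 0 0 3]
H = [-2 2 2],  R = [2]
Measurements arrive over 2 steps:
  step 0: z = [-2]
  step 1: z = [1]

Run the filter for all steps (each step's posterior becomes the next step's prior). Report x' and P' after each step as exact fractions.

step 0: x' = [1, -6, 6], P' = [283/63 208/63 71/63; 208/63 1042/63 -808/63; 71/63 -808/63 880/63]
step 1: x' = [-135/1607, -15987/1607, 16570/1607], P' = [34492/11249 60727/11249 -29245/11249; 60727/11249 715252/11249 -649758/11249; -29245/11249 -649758/11249 618329/11249]

step 0: x̄ = F·x = [1, -6, 6]
step 0: P̄ = F·P·Fᵀ + Q = [5 0 1; 0 38 -12; 1 -12 14]
step 0: y = z − H·x̄ = [0]
step 0: S = H·P̄·Hᵀ + R = [126]
step 0: K = P̄·Hᵀ·S⁻¹ = [-4/63; 26/63; 1/63]
step 0: x' = x̄ + K·y = [1, -6, 6]
step 0: P' = (I − K·H)·P̄ = [283/63 208/63 71/63; 208/63 1042/63 -808/63; 71/63 -808/63 880/63]
step 1: x̄ = F·x = [5, -18, 14]
step 1: P̄ = F·P·Fᵀ + Q = [1804/63 -737/21 335/21; -737/21 894/7 -610/7; 335/21 -610/7 479/7]
step 1: y = z − H·x̄ = [19]
step 1: S = H·P̄·Hᵀ + R = [3214/9]
step 1: K = P̄·Hᵀ·S⁻¹ = [-430/1607; 681/1607; -312/1607]
step 1: x' = x̄ + K·y = [-135/1607, -15987/1607, 16570/1607]
step 1: P' = (I − K·H)·P̄ = [34492/11249 60727/11249 -29245/11249; 60727/11249 715252/11249 -649758/11249; -29245/11249 -649758/11249 618329/11249]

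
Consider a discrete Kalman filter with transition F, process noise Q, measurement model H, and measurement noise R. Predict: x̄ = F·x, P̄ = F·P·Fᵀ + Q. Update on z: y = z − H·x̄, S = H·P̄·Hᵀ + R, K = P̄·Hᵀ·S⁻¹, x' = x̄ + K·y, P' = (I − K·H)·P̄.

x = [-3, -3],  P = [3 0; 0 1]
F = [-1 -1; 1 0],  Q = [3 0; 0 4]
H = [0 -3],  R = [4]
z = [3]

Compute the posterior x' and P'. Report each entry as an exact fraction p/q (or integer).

x' = [348/67, -75/67]
P' = [388/67 -12/67; -12/67 28/67]

x̄ = F·x = [6, -3]
P̄ = F·P·Fᵀ + Q = [7 -3; -3 7]
y = z − H·x̄ = [-6]
S = H·P̄·Hᵀ + R = [67]
K = P̄·Hᵀ·S⁻¹ = [9/67; -21/67]
x' = x̄ + K·y = [348/67, -75/67]
P' = (I − K·H)·P̄ = [388/67 -12/67; -12/67 28/67]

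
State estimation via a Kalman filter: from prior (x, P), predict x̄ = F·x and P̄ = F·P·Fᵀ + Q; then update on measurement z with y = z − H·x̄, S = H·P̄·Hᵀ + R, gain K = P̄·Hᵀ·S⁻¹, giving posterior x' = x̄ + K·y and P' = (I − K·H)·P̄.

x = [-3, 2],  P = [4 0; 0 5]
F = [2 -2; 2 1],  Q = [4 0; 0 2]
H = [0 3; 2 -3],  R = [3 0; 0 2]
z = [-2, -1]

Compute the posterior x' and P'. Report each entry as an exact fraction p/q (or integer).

x' = [-19708/11043, -2917/3681]
P' = [13340/11043 1772/3681; 1772/3681 398/1227]

x̄ = F·x = [-10, -4]
P̄ = F·P·Fᵀ + Q = [40 6; 6 23]
y = z − H·x̄ = [10, 7]
S = H·P̄·Hᵀ + R = [210 -171; -171 297]
K = P̄·Hᵀ·S⁻¹ = [1772/3681 5366/11043; 398/1227 -19/3681]
x' = x̄ + K·y = [-19708/11043, -2917/3681]
P' = (I − K·H)·P̄ = [13340/11043 1772/3681; 1772/3681 398/1227]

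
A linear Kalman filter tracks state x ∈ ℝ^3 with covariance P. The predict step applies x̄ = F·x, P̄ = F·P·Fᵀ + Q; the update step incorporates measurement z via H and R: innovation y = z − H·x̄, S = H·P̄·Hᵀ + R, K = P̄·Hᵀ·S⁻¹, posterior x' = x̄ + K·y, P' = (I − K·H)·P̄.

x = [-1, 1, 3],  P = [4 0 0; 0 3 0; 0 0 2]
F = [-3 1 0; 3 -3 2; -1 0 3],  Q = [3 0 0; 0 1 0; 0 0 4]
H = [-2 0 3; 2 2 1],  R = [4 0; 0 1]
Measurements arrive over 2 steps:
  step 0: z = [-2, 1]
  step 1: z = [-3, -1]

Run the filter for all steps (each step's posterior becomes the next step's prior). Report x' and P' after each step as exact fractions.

step 0: x' = [30094/4293, -4072/477, 52774/12879], P' = [33274/1431 -4867/159 64540/4293; -4867/159 2154/53 -9538/477; 64540/4293 -9538/477 130636/12879]
step 1: x' = [-42216489/44206210, 75198587/61888694, -1691371546/1083052145], P' = [444625131/44206210 -116815245/8841242 138408471/22103105; -116815245/8841242 156442939/8841242 -260556731/30944347; 138408471/22103105 -260556731/30944347 4661322698/1083052145]

step 0: x̄ = F·x = [4, 0, 10]
step 0: P̄ = F·P·Fᵀ + Q = [42 -45 12; -45 72 0; 12 0 26]
step 0: y = z − H·x̄ = [-24, -17]
step 0: S = H·P̄·Hᵀ + R = [262 138; 138 171]
step 0: K = P̄·Hᵀ·S⁻¹ = [-502/1431 1366/4293; 49/159 32/477; 389/4293 2824/12879]
step 0: x' = x̄ + K·y = [30094/4293, -4072/477, 52774/12879]
step 0: P' = (I − K·H)·P̄ = [33274/1431 -4867/159 64540/4293; -4867/159 2154/53 -9538/477; 64540/4293 -9538/477 130636/12879]
step 1: x̄ = F·x = [-42310/1431, 706226/12879, 280/53]
step 1: P̄ = F·P·Fᵀ + Q = [69415/159 -1185884/1431 -5031/53; -1185884/1431 20451253/12879 9777/53; -5031/53 9777/53 1502/53]
step 1: y = z − H·x̄ = [-111593/1431, -731791/12879]
step 1: S = H·P̄·Hᵀ + R = [499966/159 3406784/1431; 3406784/1431 23902801/12879]
step 1: K = P̄·Hᵀ·S⁻¹ = [-14699859/44206210 -1042623/22103105; 18018261/61888694 16837127/30944347; 104984484/1083052145 -13618314/1083052145]
step 1: x' = x̄ + K·y = [-42216489/44206210, 75198587/61888694, -1691371546/1083052145]
step 1: P' = (I − K·H)·P̄ = [444625131/44206210 -116815245/8841242 138408471/22103105; -116815245/8841242 156442939/8841242 -260556731/30944347; 138408471/22103105 -260556731/30944347 4661322698/1083052145]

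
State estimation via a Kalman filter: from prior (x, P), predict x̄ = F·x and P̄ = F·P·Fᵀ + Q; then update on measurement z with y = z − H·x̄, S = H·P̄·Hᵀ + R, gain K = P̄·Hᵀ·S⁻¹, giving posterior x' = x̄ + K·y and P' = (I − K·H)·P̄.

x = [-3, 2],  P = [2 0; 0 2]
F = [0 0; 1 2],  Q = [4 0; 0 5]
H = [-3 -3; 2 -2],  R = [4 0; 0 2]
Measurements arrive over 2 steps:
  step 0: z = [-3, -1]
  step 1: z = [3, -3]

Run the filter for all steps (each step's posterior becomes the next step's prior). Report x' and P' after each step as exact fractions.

step 0: x' = [1096/4647, 1169/1549], P' = [1036/4647 -20/1549; -20/1549 360/1549]
step 1: x' = [-10629148/8981639, 2710245/8981639], P' = [2002220/8981639 -113404/8981639; -113404/8981639 2041272/8981639]

step 0: x̄ = F·x = [0, 1]
step 0: P̄ = F·P·Fᵀ + Q = [4 0; 0 15]
step 0: y = z − H·x̄ = [0, 1]
step 0: S = H·P̄·Hᵀ + R = [175 66; 66 78]
step 0: K = P̄·Hᵀ·S⁻¹ = [-244/1549 1096/4647; -255/1549 -380/1549]
step 0: x' = x̄ + K·y = [1096/4647, 1169/1549]
step 0: P' = (I − K·H)·P̄ = [1036/4647 -20/1549; -20/1549 360/1549]
step 1: x̄ = F·x = [0, 8110/4647]
step 1: P̄ = F·P·Fᵀ + Q = [4 0; 0 28351/4647]
step 1: y = z − H·x̄ = [12757/1549, 2279/4647]
step 1: S = H·P̄·Hᵀ + R = [147013/1549 19526/1549; 19526/1549 197050/4647]
step 1: K = P̄·Hᵀ·S⁻¹ = [-1416612/8981639 2115624/8981639; -1445901/8981639 -2154676/8981639]
step 1: x' = x̄ + K·y = [-10629148/8981639, 2710245/8981639]
step 1: P' = (I − K·H)·P̄ = [2002220/8981639 -113404/8981639; -113404/8981639 2041272/8981639]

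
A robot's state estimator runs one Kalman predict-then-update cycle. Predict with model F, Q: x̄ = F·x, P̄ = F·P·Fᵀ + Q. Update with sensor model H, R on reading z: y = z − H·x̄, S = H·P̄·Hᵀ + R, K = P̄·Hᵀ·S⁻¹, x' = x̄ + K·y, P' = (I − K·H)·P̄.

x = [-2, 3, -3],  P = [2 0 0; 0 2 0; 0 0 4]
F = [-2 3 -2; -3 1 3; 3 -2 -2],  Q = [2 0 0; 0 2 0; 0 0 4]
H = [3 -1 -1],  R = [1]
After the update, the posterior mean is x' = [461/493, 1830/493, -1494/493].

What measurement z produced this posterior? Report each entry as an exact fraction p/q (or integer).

x̄ = F·x = [19, 0, -6]
P̄ = F·P·Fᵀ + Q = [44 -6 -8; -6 58 -46; -8 -46 46]
S = H·P̄·Hᵀ + R = [493]
K = P̄·Hᵀ·S⁻¹ = [146/493; -30/493; -24/493]
x' − x̄ = [-8906/493, 1830/493, 1464/493] = K·y
y = (KᵀK)⁻¹·Kᵀ·(x' − x̄) = [-61]
z = y + H·x̄ = [-61] + [63] = [2]

z = [2]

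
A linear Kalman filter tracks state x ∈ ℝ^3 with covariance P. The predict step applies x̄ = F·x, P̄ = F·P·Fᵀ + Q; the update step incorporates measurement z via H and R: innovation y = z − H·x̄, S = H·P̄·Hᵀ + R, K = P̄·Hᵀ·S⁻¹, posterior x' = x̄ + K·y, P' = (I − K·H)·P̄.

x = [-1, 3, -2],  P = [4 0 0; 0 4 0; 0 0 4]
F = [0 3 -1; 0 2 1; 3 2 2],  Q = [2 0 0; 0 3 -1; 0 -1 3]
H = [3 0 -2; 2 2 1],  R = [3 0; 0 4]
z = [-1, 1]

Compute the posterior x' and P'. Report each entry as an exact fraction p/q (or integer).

x' = [102269/293039, -72992/293039, 269893/293039]
P' = [495642/293039 -724784/293039 677292/293039; -724784/293039 1364932/293039 -1080900/293039; 677292/293039 -1080900/293039 1134996/293039]

x̄ = F·x = [11, 4, -1]
P̄ = F·P·Fᵀ + Q = [42 20 16; 20 23 23; 16 23 71]
y = z − H·x̄ = [-36, -28]
S = H·P̄·Hᵀ + R = [473 122; 122 651]
K = P̄·Hᵀ·S⁻¹ = [44114/293039 54752/293039; -4184/293039 49849/293039; -79372/293039 81945/293039]
x' = x̄ + K·y = [102269/293039, -72992/293039, 269893/293039]
P' = (I − K·H)·P̄ = [495642/293039 -724784/293039 677292/293039; -724784/293039 1364932/293039 -1080900/293039; 677292/293039 -1080900/293039 1134996/293039]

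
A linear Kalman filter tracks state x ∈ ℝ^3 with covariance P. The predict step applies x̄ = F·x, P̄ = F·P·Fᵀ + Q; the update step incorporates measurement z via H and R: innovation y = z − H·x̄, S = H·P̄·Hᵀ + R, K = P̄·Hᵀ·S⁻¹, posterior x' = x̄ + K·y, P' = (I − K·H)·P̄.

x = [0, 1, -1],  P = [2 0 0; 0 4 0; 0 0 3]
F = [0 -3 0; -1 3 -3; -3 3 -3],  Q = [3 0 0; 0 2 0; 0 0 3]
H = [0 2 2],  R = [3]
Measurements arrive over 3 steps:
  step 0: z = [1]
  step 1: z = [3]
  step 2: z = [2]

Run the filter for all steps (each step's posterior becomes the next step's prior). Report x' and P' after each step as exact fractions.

step 0: x' = [-165/1159, 698/1159, -84/1159], P' = [24465/1159 -2556/1159 2340/1159; -2556/1159 3669/1159 -3261/1159; 2340/1159 -3261/1159 3720/1159]
step 1: x' = [-6256506/4535633, 4355433/4535633, 2458857/4535633], P' = [59473662/4535633 -38781018/4535633 38314782/4535633; -38781018/4535633 45494850/4535633 -44178738/4535633; 38314782/4535633 -44178738/4535633 46261743/4535633]
step 2: x' = [-70179868989/44649453463, -1145069626/2626438439, 64211246646/44649453463], P' = [351041305539/44649453463 -8622618318/2626438439 140346021006/44649453463; -8622618318/2626438439 12471797163/2626438439 -11611195359/2626438439; 140346021006/44649453463 -11611195359/2626438439 216236975358/44649453463]

step 0: x̄ = F·x = [-3, 6, 6]
step 0: P̄ = F·P·Fᵀ + Q = [39 -36 -36; -36 67 69; -36 69 84]
step 0: y = z − H·x̄ = [-23]
step 0: S = H·P̄·Hᵀ + R = [1159]
step 0: K = P̄·Hᵀ·S⁻¹ = [-144/1159; 272/1159; 306/1159]
step 0: x' = x̄ + K·y = [-165/1159, 698/1159, -84/1159]
step 0: P' = (I − K·H)·P̄ = [24465/1159 -2556/1159 2340/1159; -2556/1159 3669/1159 -3261/1159; 2340/1159 -3261/1159 3720/1159]
step 1: x̄ = F·x = [-2094/1159, 2511/1159, 2841/1159]
step 1: P̄ = F·P·Fᵀ + Q = [36498/1159 -70038/1159 -85374/1159; -70038/1159 181358/1159 257346/1159; -85374/1159 257346/1159 436989/1159]
step 1: y = z − H·x̄ = [-7227/1159]
step 1: S = H·P̄·Hᵀ + R = [4535633/1159]
step 1: K = P̄·Hᵀ·S⁻¹ = [-310824/4535633; 877408/4535633; 1388670/4535633]
step 1: x' = x̄ + K·y = [-6256506/4535633, 4355433/4535633, 2458857/4535633]
step 1: P' = (I − K·H)·P̄ = [59473662/4535633 -38781018/4535633 38314782/4535633; -38781018/4535633 45494850/4535633 -44178738/4535633; 38314782/4535633 -44178738/4535633 46261743/4535633]
step 2: x̄ = F·x = [-13066299/4535633, 11946234/4535633, 24459246/4535633]
step 2: P̄ = F·P·Fᵀ + Q = [423060549/4535633 -923405346/4535633 -1156091454/4535633; -923405346/4535633 2152146349/4535633 2724597207/4535633; -1156091454/4535633 2724597207/4535633 3557620878/4535633]
step 2: y = z − H·x̄ = [-63739694/4535633]
step 2: S = H·P̄·Hᵀ + R = [44649453463/4535633]
step 2: K = P̄·Hᵀ·S⁻¹ = [-4158993600/44649453463; 573734536/2626438439; 12564436170/44649453463]
step 2: x' = x̄ + K·y = [-70179868989/44649453463, -1145069626/2626438439, 64211246646/44649453463]
step 2: P' = (I − K·H)·P̄ = [351041305539/44649453463 -8622618318/2626438439 140346021006/44649453463; -8622618318/2626438439 12471797163/2626438439 -11611195359/2626438439; 140346021006/44649453463 -11611195359/2626438439 216236975358/44649453463]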